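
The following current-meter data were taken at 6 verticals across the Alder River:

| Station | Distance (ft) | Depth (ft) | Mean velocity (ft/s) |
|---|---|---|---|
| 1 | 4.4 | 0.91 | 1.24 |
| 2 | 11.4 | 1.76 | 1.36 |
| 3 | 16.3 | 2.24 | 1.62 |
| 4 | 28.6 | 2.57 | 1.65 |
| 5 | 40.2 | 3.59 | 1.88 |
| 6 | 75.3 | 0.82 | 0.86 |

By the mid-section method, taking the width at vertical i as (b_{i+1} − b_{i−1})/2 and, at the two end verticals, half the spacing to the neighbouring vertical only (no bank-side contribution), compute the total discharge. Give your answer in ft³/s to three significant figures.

w_1 = (11.4 − 4.4)/2 = 3.5 ft; q_1 = 1.24 × 0.91 × 3.5 = 3.949 ft³/s
w_2 = (16.3 − 4.4)/2 = 5.95 ft; q_2 = 1.36 × 1.76 × 5.95 = 14.24 ft³/s
w_3 = (28.6 − 11.4)/2 = 8.6 ft; q_3 = 1.62 × 2.24 × 8.6 = 31.21 ft³/s
w_4 = (40.2 − 16.3)/2 = 11.95 ft; q_4 = 1.65 × 2.57 × 11.95 = 50.67 ft³/s
w_5 = (75.3 − 28.6)/2 = 23.35 ft; q_5 = 1.88 × 3.59 × 23.35 = 157.6 ft³/s
w_6 = (75.3 − 40.2)/2 = 17.55 ft; q_6 = 0.86 × 0.82 × 17.55 = 12.38 ft³/s
Q = Σ qᵢ = 270.0 ft³/s

270 ft³/s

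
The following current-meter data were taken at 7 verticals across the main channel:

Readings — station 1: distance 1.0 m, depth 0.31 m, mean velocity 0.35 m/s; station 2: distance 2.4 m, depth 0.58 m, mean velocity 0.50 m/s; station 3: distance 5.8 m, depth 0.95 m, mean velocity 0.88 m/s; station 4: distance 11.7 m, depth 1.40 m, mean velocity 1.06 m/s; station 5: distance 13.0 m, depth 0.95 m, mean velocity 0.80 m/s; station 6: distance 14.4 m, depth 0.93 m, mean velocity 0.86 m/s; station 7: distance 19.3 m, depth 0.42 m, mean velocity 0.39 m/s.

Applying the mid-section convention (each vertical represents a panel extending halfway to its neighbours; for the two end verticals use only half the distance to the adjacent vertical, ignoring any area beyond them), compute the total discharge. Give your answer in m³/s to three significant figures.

13.9 m³/s

w_1 = (2.4 − 1.0)/2 = 0.7 m; q_1 = 0.35 × 0.31 × 0.7 = 0.07595 m³/s
w_2 = (5.8 − 1.0)/2 = 2.4 m; q_2 = 0.50 × 0.58 × 2.4 = 0.6960 m³/s
w_3 = (11.7 − 2.4)/2 = 4.65 m; q_3 = 0.88 × 0.95 × 4.65 = 3.887 m³/s
w_4 = (13.0 − 5.8)/2 = 3.6 m; q_4 = 1.06 × 1.40 × 3.6 = 5.342 m³/s
w_5 = (14.4 − 11.7)/2 = 1.35 m; q_5 = 0.80 × 0.95 × 1.35 = 1.026 m³/s
w_6 = (19.3 − 13.0)/2 = 3.15 m; q_6 = 0.86 × 0.93 × 3.15 = 2.519 m³/s
w_7 = (19.3 − 14.4)/2 = 2.45 m; q_7 = 0.39 × 0.42 × 2.45 = 0.4013 m³/s
Q = Σ qᵢ = 13.95 m³/s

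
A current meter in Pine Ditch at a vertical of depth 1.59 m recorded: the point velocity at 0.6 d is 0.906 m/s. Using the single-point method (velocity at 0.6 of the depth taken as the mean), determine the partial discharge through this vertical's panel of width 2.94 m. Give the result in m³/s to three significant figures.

v̄ = v₀.₆ = 0.906 m/s
q = v̄ × d × w = 0.9060 × 1.59 × 2.94 = 4.235 m³/s

4.24 m³/s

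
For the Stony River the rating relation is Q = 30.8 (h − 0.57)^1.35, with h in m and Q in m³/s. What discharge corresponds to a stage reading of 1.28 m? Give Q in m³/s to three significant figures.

Q = 30.8 × (1.28 − 0.57)^1.35 = 30.8 × 0.71^1.35 = 19.40 m³/s

19.4 m³/s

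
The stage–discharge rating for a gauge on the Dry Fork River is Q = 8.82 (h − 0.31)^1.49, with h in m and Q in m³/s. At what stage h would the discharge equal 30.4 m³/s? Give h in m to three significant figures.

2.60 m

h − h₀ = (Q/C)^(1/b) = (30.4/8.82)^(1/1.49) = 2.294 m
h = 0.31 + 2.294 = 2.604 m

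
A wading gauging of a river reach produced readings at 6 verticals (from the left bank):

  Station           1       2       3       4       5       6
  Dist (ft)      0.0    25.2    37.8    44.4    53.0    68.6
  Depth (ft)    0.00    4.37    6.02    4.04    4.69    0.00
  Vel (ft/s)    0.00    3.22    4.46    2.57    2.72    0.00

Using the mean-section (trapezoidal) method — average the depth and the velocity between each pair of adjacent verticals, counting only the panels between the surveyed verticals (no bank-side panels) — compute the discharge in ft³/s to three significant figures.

Panel 1-2: Δb = 25.2 ft, d̄ = (0.00+4.37)/2 = 2.185, v̄ = (0.00+3.22)/2 = 1.61 → q = 25.2×2.185×1.61 = 88.65 ft³/s
Panel 2-3: Δb = 12.6 ft, d̄ = (4.37+6.02)/2 = 5.195, v̄ = (3.22+4.46)/2 = 3.84 → q = 12.6×5.195×3.84 = 251.4 ft³/s
Panel 3-4: Δb = 6.6 ft, d̄ = (6.02+4.04)/2 = 5.03, v̄ = (4.46+2.57)/2 = 3.515 → q = 6.6×5.03×3.515 = 116.7 ft³/s
Panel 4-5: Δb = 8.6 ft, d̄ = (4.04+4.69)/2 = 4.365, v̄ = (2.57+2.72)/2 = 2.645 → q = 8.6×4.365×2.645 = 99.29 ft³/s
Panel 5-6: Δb = 15.6 ft, d̄ = (4.69+0.00)/2 = 2.345, v̄ = (2.72+0.00)/2 = 1.36 → q = 15.6×2.345×1.36 = 49.75 ft³/s
Q = Σ q = 605.7 ft³/s

606 ft³/s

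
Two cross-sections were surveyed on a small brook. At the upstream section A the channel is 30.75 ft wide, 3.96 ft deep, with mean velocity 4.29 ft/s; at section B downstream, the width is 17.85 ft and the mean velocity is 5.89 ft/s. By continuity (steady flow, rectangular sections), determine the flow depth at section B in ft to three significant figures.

Q = A₁V₁ = (30.75×3.96) × 4.29 = 522.4 ft³/s
d₂ = Q/(b₂ V₂) = 522.4/(17.85×5.89) = 4.969 ft

4.97 ft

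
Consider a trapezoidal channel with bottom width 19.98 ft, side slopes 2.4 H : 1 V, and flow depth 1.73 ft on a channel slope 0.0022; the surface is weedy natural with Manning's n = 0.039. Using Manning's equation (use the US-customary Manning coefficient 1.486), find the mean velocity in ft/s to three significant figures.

2.28 ft/s

A = (b + z·y)·y = (19.98 + 2.4×1.73)×1.73 = 41.75 ft²
P = b + 2y√(1+z²) = 19.98 + 2×1.73×√(1+2.4²) = 28.98 ft
R = A/P = 41.75/28.98 = 1.441 ft
Q = (1.486/n)·A·R^(2/3)·S^(1/2) = (1.486/0.039) × 41.75 × 1.441^(2/3) × 0.0022^(1/2) = 95.18 ft³/s
V = Q/A = 95.18/41.75 = 2.280 ft/s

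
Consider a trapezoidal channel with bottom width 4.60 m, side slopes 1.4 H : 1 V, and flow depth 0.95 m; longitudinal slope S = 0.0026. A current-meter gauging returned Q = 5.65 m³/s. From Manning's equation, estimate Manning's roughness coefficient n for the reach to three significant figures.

A = (b + z·y)·y = (4.60 + 1.4×0.95)×0.95 = 5.634 m²
P = b + 2y√(1+z²) = 4.60 + 2×0.95×√(1+1.4²) = 7.869 m
R = A/P = 5.634/7.869 = 0.7159 m
n = (1/Q)·A·R^(2/3)·S^(1/2) = (1/5.65) × 5.634 × 0.8003 × 0.05099 = 0.04069

0.0407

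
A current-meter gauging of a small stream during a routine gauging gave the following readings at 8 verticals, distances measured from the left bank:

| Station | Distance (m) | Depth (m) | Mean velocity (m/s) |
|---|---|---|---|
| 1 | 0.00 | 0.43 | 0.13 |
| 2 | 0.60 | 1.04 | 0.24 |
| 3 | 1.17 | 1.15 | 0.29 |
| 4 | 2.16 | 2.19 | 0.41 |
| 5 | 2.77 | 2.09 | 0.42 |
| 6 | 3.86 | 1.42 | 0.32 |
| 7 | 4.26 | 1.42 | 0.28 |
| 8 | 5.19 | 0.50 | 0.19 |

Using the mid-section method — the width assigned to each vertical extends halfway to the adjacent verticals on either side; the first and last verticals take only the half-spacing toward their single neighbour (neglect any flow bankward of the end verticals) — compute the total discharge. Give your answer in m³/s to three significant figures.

w_1 = (0.60 − 0.00)/2 = 0.3 m; q_1 = 0.13 × 0.43 × 0.3 = 0.01677 m³/s
w_2 = (1.17 − 0.00)/2 = 0.585 m; q_2 = 0.24 × 1.04 × 0.585 = 0.1460 m³/s
w_3 = (2.16 − 0.60)/2 = 0.78 m; q_3 = 0.29 × 1.15 × 0.78 = 0.2601 m³/s
w_4 = (2.77 − 1.17)/2 = 0.8 m; q_4 = 0.41 × 2.19 × 0.8 = 0.7183 m³/s
w_5 = (3.86 − 2.16)/2 = 0.85 m; q_5 = 0.42 × 2.09 × 0.85 = 0.7461 m³/s
w_6 = (4.26 − 2.77)/2 = 0.745 m; q_6 = 0.32 × 1.42 × 0.745 = 0.3385 m³/s
w_7 = (5.19 − 3.86)/2 = 0.665 m; q_7 = 0.28 × 1.42 × 0.665 = 0.2644 m³/s
w_8 = (5.19 − 4.26)/2 = 0.465 m; q_8 = 0.19 × 0.50 × 0.465 = 0.04418 m³/s
Q = Σ qᵢ = 2.534 m³/s

2.53 m³/s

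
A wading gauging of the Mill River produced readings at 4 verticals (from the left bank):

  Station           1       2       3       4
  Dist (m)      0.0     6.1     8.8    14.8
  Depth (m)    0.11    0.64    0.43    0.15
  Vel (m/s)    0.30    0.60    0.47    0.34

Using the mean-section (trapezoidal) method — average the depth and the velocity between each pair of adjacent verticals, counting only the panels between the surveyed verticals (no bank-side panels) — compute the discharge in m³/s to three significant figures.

2.51 m³/s

Panel 1-2: Δb = 6.1 m, d̄ = (0.11+0.64)/2 = 0.375, v̄ = (0.30+0.60)/2 = 0.45 → q = 6.1×0.375×0.45 = 1.029 m³/s
Panel 2-3: Δb = 2.7 m, d̄ = (0.64+0.43)/2 = 0.535, v̄ = (0.60+0.47)/2 = 0.535 → q = 2.7×0.535×0.535 = 0.7728 m³/s
Panel 3-4: Δb = 6 m, d̄ = (0.43+0.15)/2 = 0.29, v̄ = (0.47+0.34)/2 = 0.405 → q = 6×0.29×0.405 = 0.7047 m³/s
Q = Σ q = 2.507 m³/s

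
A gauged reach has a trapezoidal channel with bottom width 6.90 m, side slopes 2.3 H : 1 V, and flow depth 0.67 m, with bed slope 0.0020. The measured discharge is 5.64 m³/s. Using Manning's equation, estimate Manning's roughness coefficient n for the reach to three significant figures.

0.0301

A = (b + z·y)·y = (6.90 + 2.3×0.67)×0.67 = 5.655 m²
P = b + 2y√(1+z²) = 6.90 + 2×0.67×√(1+2.3²) = 10.26 m
R = A/P = 5.655/10.26 = 0.5512 m
n = (1/Q)·A·R^(2/3)·S^(1/2) = (1/5.64) × 5.655 × 0.6722 × 0.04472 = 0.03015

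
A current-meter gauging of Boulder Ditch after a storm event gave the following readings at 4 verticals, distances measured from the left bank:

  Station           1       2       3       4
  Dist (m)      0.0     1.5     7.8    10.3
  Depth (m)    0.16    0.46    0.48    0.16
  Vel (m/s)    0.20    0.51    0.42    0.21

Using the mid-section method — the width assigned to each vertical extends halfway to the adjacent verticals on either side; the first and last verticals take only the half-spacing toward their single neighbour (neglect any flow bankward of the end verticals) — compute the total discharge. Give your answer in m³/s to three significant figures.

w_1 = (1.5 − 0.0)/2 = 0.75 m; q_1 = 0.20 × 0.16 × 0.75 = 0.02400 m³/s
w_2 = (7.8 − 0.0)/2 = 3.9 m; q_2 = 0.51 × 0.46 × 3.9 = 0.9149 m³/s
w_3 = (10.3 − 1.5)/2 = 4.4 m; q_3 = 0.42 × 0.48 × 4.4 = 0.8870 m³/s
w_4 = (10.3 − 7.8)/2 = 1.25 m; q_4 = 0.21 × 0.16 × 1.25 = 0.04200 m³/s
Q = Σ qᵢ = 1.868 m³/s

1.87 m³/s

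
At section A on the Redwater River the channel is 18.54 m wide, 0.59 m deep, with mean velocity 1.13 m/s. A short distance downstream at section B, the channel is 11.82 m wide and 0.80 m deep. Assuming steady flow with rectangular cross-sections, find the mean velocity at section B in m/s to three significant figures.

1.31 m/s

Q = A₁V₁ = (18.54×0.59) × 1.13 = 12.36 m³/s
A₂ = 11.82 × 0.80 = 9.456 m²
V₂ = Q/A₂ = 12.36/9.456 = 1.307 m/s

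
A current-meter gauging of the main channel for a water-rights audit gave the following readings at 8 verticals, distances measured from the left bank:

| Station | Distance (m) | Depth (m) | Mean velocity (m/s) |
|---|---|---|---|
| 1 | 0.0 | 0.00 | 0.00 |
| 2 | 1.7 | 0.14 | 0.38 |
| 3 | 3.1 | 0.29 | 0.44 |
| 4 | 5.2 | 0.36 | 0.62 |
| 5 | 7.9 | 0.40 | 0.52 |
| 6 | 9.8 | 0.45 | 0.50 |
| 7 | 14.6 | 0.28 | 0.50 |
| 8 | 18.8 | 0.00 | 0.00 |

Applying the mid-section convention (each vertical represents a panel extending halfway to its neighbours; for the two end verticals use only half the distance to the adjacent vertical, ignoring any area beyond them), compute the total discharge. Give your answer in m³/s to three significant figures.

2.70 m³/s

w_2 = (3.1 − 0.0)/2 = 1.55 m; q_2 = 0.38 × 0.14 × 1.55 = 0.08246 m³/s
w_3 = (5.2 − 1.7)/2 = 1.75 m; q_3 = 0.44 × 0.29 × 1.75 = 0.2233 m³/s
w_4 = (7.9 − 3.1)/2 = 2.4 m; q_4 = 0.62 × 0.36 × 2.4 = 0.5357 m³/s
w_5 = (9.8 − 5.2)/2 = 2.3 m; q_5 = 0.52 × 0.40 × 2.3 = 0.4784 m³/s
w_6 = (14.6 − 7.9)/2 = 3.35 m; q_6 = 0.50 × 0.45 × 3.35 = 0.7538 m³/s
w_7 = (18.8 − 9.8)/2 = 4.5 m; q_7 = 0.50 × 0.28 × 4.5 = 0.6300 m³/s
Stations 1, 8 contribute zero (depth or velocity is 0).
Q = Σ qᵢ = 2.704 m³/s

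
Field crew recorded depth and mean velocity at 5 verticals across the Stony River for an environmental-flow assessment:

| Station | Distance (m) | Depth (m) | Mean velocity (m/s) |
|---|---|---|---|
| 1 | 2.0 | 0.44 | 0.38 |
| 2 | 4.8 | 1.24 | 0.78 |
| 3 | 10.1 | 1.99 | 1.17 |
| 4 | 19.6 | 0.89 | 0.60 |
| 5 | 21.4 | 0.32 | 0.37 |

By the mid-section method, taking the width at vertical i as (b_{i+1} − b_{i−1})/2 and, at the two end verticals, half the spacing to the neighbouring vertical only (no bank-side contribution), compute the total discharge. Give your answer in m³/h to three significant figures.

w_1 = (4.8 − 2.0)/2 = 1.4 m; q_1 = 0.38 × 0.44 × 1.4 = 0.2341 m³/s
w_2 = (10.1 − 2.0)/2 = 4.05 m; q_2 = 0.78 × 1.24 × 4.05 = 3.917 m³/s
w_3 = (19.6 − 4.8)/2 = 7.4 m; q_3 = 1.17 × 1.99 × 7.4 = 17.23 m³/s
w_4 = (21.4 − 10.1)/2 = 5.65 m; q_4 = 0.60 × 0.89 × 5.65 = 3.017 m³/s
w_5 = (21.4 − 19.6)/2 = 0.9 m; q_5 = 0.37 × 0.32 × 0.9 = 0.1066 m³/s
Q = Σ qᵢ = 24.50 m³/s
= 24.50 × 3600 = 88220 m³/h

88200 m³/h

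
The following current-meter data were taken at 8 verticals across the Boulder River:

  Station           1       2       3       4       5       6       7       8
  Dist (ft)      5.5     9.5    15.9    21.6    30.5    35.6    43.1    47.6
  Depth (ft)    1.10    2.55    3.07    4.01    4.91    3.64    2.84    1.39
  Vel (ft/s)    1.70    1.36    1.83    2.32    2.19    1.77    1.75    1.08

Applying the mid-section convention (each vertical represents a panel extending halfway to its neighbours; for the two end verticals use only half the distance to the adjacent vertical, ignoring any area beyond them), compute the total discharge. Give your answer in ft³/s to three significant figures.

273 ft³/s

w_1 = (9.5 − 5.5)/2 = 2 ft; q_1 = 1.70 × 1.10 × 2 = 3.740 ft³/s
w_2 = (15.9 − 5.5)/2 = 5.2 ft; q_2 = 1.36 × 2.55 × 5.2 = 18.03 ft³/s
w_3 = (21.6 − 9.5)/2 = 6.05 ft; q_3 = 1.83 × 3.07 × 6.05 = 33.99 ft³/s
w_4 = (30.5 − 15.9)/2 = 7.3 ft; q_4 = 2.32 × 4.01 × 7.3 = 67.91 ft³/s
w_5 = (35.6 − 21.6)/2 = 7 ft; q_5 = 2.19 × 4.91 × 7 = 75.27 ft³/s
w_6 = (43.1 − 30.5)/2 = 6.3 ft; q_6 = 1.77 × 3.64 × 6.3 = 40.59 ft³/s
w_7 = (47.6 − 35.6)/2 = 6 ft; q_7 = 1.75 × 2.84 × 6 = 29.82 ft³/s
w_8 = (47.6 − 43.1)/2 = 2.25 ft; q_8 = 1.08 × 1.39 × 2.25 = 3.378 ft³/s
Q = Σ qᵢ = 272.7 ft³/s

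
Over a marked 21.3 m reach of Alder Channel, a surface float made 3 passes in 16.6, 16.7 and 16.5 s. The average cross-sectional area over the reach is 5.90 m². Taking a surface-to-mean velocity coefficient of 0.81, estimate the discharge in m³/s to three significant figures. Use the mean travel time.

6.13 m³/s

t̄ = (16.6 + 16.7 + 16.5) / 3 = 16.6 s
v_surface = L / t̄ = 21.3 / 16.6 = 1.283 m/s
v_mean = 0.81 × 1.283 = 1.039 m/s
Q = A × v_mean = 5.90 × 1.039 = 6.132 m³/s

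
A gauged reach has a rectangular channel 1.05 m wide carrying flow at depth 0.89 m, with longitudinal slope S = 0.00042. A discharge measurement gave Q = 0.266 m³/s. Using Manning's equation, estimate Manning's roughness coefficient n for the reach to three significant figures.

A = b·y = 1.05 × 0.89 = 0.9345 m²
P = b + 2y = 1.05 + 2×0.89 = 2.830 m
R = A/P = 0.9345/2.830 = 0.3302 m
n = (1/Q)·A·R^(2/3)·S^(1/2) = (1/0.266) × 0.9345 × 0.4777 × 0.02049 = 0.03440

0.0344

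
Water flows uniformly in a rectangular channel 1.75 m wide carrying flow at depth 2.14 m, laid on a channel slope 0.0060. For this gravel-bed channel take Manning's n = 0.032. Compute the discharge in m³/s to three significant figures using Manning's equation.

A = b·y = 1.75 × 2.14 = 3.745 m²
P = b + 2y = 1.75 + 2×2.14 = 6.030 m
R = A/P = 3.745/6.030 = 0.6211 m
Q = (1/n)·A·R^(2/3)·S^(1/2) = (1/0.032) × 3.745 × 0.6211^(2/3) × 0.0060^(1/2) = 6.599 m³/s

6.60 m³/s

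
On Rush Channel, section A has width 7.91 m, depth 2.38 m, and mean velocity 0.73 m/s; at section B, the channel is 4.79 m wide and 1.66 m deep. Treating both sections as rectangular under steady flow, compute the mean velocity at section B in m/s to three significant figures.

Q = A₁V₁ = (7.91×2.38) × 0.73 = 13.74 m³/s
A₂ = 4.79 × 1.66 = 7.951 m²
V₂ = Q/A₂ = 13.74/7.951 = 1.728 m/s

1.73 m/s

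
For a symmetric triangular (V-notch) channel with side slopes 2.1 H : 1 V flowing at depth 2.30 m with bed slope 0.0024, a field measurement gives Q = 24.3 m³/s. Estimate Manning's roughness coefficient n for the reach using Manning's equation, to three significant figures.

0.0230

A = z·y² = 2.1×2.30² = 11.11 m²
P = 2y√(1+z²) = 2×2.30×√(1+2.1²) = 10.70 m
R = A/P = 11.11/10.70 = 1.038 m
n = (1/Q)·A·R^(2/3)·S^(1/2) = (1/24.3) × 11.11 × 1.025 × 0.04899 = 0.02296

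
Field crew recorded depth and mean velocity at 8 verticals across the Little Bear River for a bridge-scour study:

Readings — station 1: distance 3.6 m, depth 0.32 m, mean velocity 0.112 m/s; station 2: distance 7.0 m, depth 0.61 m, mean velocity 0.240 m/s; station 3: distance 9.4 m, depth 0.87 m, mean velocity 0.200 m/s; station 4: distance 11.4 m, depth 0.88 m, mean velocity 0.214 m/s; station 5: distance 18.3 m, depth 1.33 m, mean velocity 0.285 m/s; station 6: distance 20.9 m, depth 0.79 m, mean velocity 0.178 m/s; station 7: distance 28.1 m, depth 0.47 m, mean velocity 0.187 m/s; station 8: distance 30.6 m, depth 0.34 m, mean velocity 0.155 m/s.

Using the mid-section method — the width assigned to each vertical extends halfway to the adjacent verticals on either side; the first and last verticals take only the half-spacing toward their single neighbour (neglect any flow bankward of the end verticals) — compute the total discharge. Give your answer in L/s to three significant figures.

4690 L/s

w_1 = (7.0 − 3.6)/2 = 1.7 m; q_1 = 0.112 × 0.32 × 1.7 = 0.06093 m³/s
w_2 = (9.4 − 3.6)/2 = 2.9 m; q_2 = 0.240 × 0.61 × 2.9 = 0.4246 m³/s
w_3 = (11.4 − 7.0)/2 = 2.2 m; q_3 = 0.200 × 0.87 × 2.2 = 0.3828 m³/s
w_4 = (18.3 − 9.4)/2 = 4.45 m; q_4 = 0.214 × 0.88 × 4.45 = 0.8380 m³/s
w_5 = (20.9 − 11.4)/2 = 4.75 m; q_5 = 0.285 × 1.33 × 4.75 = 1.800 m³/s
w_6 = (28.1 − 18.3)/2 = 4.9 m; q_6 = 0.178 × 0.79 × 4.9 = 0.6890 m³/s
w_7 = (30.6 − 20.9)/2 = 4.85 m; q_7 = 0.187 × 0.47 × 4.85 = 0.4263 m³/s
w_8 = (30.6 − 28.1)/2 = 1.25 m; q_8 = 0.155 × 0.34 × 1.25 = 0.06588 m³/s
Q = Σ qᵢ = 4.688 m³/s
= 4.688 × 1000 = 4688 L/s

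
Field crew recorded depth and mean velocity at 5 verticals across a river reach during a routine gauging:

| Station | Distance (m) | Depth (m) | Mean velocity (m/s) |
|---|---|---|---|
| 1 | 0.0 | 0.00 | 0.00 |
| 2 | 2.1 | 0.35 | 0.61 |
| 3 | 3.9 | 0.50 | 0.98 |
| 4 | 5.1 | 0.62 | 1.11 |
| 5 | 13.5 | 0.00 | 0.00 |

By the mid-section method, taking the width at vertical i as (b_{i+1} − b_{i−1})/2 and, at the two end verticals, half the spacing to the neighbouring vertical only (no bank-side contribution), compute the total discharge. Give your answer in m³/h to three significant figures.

w_2 = (3.9 − 0.0)/2 = 1.95 m; q_2 = 0.61 × 0.35 × 1.95 = 0.4163 m³/s
w_3 = (5.1 − 2.1)/2 = 1.5 m; q_3 = 0.98 × 0.50 × 1.5 = 0.7350 m³/s
w_4 = (13.5 − 3.9)/2 = 4.8 m; q_4 = 1.11 × 0.62 × 4.8 = 3.303 m³/s
Stations 1, 5 contribute zero (depth or velocity is 0).
Q = Σ qᵢ = 4.455 m³/s
= 4.455 × 3600 = 16040 m³/h

16000 m³/h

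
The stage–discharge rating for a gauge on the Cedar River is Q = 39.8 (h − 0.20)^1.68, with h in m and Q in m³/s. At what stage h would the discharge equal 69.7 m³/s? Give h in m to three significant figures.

1.60 m

h − h₀ = (Q/C)^(1/b) = (69.7/39.8)^(1/1.68) = 1.396 m
h = 0.20 + 1.396 = 1.596 m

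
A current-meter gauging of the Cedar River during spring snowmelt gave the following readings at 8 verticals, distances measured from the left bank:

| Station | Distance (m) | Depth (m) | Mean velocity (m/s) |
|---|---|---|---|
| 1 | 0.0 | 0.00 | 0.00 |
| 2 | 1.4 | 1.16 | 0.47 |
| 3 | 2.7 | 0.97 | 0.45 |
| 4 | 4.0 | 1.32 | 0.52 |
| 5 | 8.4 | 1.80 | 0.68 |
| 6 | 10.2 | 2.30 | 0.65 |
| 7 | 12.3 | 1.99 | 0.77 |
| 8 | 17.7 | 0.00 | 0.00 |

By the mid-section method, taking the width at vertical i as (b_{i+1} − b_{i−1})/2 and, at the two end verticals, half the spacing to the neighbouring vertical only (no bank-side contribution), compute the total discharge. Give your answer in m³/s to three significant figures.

w_2 = (2.7 − 0.0)/2 = 1.35 m; q_2 = 0.47 × 1.16 × 1.35 = 0.7360 m³/s
w_3 = (4.0 − 1.4)/2 = 1.3 m; q_3 = 0.45 × 0.97 × 1.3 = 0.5675 m³/s
w_4 = (8.4 − 2.7)/2 = 2.85 m; q_4 = 0.52 × 1.32 × 2.85 = 1.956 m³/s
w_5 = (10.2 − 4.0)/2 = 3.1 m; q_5 = 0.68 × 1.80 × 3.1 = 3.794 m³/s
w_6 = (12.3 − 8.4)/2 = 1.95 m; q_6 = 0.65 × 2.30 × 1.95 = 2.915 m³/s
w_7 = (17.7 − 10.2)/2 = 3.75 m; q_7 = 0.77 × 1.99 × 3.75 = 5.746 m³/s
Stations 1, 8 contribute zero (depth or velocity is 0).
Q = Σ qᵢ = 15.72 m³/s

15.7 m³/s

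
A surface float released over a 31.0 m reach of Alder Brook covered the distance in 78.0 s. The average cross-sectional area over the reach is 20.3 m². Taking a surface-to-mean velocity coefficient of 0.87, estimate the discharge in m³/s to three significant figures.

v_surface = L / t̄ = 31.0 / 78 = 0.3974 m/s
v_mean = 0.87 × 0.3974 = 0.3458 m/s
Q = A × v_mean = 20.3 × 0.3458 = 7.019 m³/s

7.02 m³/s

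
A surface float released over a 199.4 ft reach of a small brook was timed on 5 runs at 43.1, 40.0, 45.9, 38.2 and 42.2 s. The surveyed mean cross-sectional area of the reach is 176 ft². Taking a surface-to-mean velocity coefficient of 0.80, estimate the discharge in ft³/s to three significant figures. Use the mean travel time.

670 ft³/s

t̄ = (43.1 + 40.0 + 45.9 + 38.2 + 42.2) / 5 = 41.88 s
v_surface = L / t̄ = 199.4 / 41.88 = 4.761 ft/s
v_mean = 0.80 × 4.761 = 3.809 ft/s
Q = A × v_mean = 176 × 3.809 = 670.4 ft³/s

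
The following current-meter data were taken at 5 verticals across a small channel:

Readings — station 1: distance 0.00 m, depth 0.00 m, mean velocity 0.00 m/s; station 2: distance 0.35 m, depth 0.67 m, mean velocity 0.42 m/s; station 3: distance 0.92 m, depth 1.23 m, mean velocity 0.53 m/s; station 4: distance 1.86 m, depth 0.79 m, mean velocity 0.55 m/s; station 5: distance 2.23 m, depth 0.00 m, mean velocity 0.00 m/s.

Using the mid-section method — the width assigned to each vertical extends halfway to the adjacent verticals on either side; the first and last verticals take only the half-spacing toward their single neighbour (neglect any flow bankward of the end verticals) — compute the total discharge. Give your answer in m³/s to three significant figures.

0.906 m³/s

w_2 = (0.92 − 0.00)/2 = 0.46 m; q_2 = 0.42 × 0.67 × 0.46 = 0.1294 m³/s
w_3 = (1.86 − 0.35)/2 = 0.755 m; q_3 = 0.53 × 1.23 × 0.755 = 0.4922 m³/s
w_4 = (2.23 − 0.92)/2 = 0.655 m; q_4 = 0.55 × 0.79 × 0.655 = 0.2846 m³/s
Stations 1, 5 contribute zero (depth or velocity is 0).
Q = Σ qᵢ = 0.9062 m³/s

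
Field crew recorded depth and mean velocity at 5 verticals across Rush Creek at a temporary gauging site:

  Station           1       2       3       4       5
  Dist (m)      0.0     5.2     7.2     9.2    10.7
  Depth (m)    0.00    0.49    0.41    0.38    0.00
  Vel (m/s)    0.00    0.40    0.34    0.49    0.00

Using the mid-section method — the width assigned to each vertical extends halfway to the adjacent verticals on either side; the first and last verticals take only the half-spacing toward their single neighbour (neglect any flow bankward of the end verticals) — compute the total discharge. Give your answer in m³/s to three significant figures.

1.31 m³/s

w_2 = (7.2 − 0.0)/2 = 3.6 m; q_2 = 0.40 × 0.49 × 3.6 = 0.7056 m³/s
w_3 = (9.2 − 5.2)/2 = 2 m; q_3 = 0.34 × 0.41 × 2 = 0.2788 m³/s
w_4 = (10.7 − 7.2)/2 = 1.75 m; q_4 = 0.49 × 0.38 × 1.75 = 0.3259 m³/s
Stations 1, 5 contribute zero (depth or velocity is 0).
Q = Σ qᵢ = 1.310 m³/s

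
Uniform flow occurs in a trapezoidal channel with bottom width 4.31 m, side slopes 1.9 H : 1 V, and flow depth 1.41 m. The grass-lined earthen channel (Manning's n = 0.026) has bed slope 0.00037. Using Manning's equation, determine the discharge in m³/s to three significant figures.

A = (b + z·y)·y = (4.31 + 1.9×1.41)×1.41 = 9.854 m²
P = b + 2y√(1+z²) = 4.31 + 2×1.41×√(1+1.9²) = 10.36 m
R = A/P = 9.854/10.36 = 0.9508 m
Q = (1/n)·A·R^(2/3)·S^(1/2) = (1/0.026) × 9.854 × 0.9508^(2/3) × 0.00037^(1/2) = 7.049 m³/s

7.05 m³/s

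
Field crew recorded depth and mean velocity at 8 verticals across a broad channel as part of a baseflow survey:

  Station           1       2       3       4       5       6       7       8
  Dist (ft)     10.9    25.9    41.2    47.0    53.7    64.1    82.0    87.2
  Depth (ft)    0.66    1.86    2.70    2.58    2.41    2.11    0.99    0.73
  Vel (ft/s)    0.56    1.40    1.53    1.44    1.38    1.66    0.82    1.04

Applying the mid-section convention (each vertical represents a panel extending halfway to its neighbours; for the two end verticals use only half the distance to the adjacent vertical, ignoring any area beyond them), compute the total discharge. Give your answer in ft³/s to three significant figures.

w_1 = (25.9 − 10.9)/2 = 7.5 ft; q_1 = 0.56 × 0.66 × 7.5 = 2.772 ft³/s
w_2 = (41.2 − 10.9)/2 = 15.15 ft; q_2 = 1.40 × 1.86 × 15.15 = 39.45 ft³/s
w_3 = (47.0 − 25.9)/2 = 10.55 ft; q_3 = 1.53 × 2.70 × 10.55 = 43.58 ft³/s
w_4 = (53.7 − 41.2)/2 = 6.25 ft; q_4 = 1.44 × 2.58 × 6.25 = 23.22 ft³/s
w_5 = (64.1 − 47.0)/2 = 8.55 ft; q_5 = 1.38 × 2.41 × 8.55 = 28.44 ft³/s
w_6 = (82.0 − 53.7)/2 = 14.15 ft; q_6 = 1.66 × 2.11 × 14.15 = 49.56 ft³/s
w_7 = (87.2 − 64.1)/2 = 11.55 ft; q_7 = 0.82 × 0.99 × 11.55 = 9.376 ft³/s
w_8 = (87.2 − 82.0)/2 = 2.6 ft; q_8 = 1.04 × 0.73 × 2.6 = 1.974 ft³/s
Q = Σ qᵢ = 198.4 ft³/s

198 ft³/s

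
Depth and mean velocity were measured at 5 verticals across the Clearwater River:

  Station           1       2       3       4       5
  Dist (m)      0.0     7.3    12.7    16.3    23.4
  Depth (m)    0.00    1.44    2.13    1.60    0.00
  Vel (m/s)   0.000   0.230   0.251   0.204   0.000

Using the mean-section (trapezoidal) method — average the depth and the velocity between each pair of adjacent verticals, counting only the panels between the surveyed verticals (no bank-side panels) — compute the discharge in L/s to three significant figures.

5030 L/s

Panel 1-2: Δb = 7.3 m, d̄ = (0.00+1.44)/2 = 0.72, v̄ = (0.000+0.230)/2 = 0.115 → q = 7.3×0.72×0.115 = 0.6044 m³/s
Panel 2-3: Δb = 5.4 m, d̄ = (1.44+2.13)/2 = 1.785, v̄ = (0.230+0.251)/2 = 0.2405 → q = 5.4×1.785×0.2405 = 2.318 m³/s
Panel 3-4: Δb = 3.6 m, d̄ = (2.13+1.60)/2 = 1.865, v̄ = (0.251+0.204)/2 = 0.2275 → q = 3.6×1.865×0.2275 = 1.527 m³/s
Panel 4-5: Δb = 7.1 m, d̄ = (1.60+0.00)/2 = 0.8, v̄ = (0.204+0.000)/2 = 0.102 → q = 7.1×0.8×0.102 = 0.5794 m³/s
Q = Σ q = 5.029 m³/s
= 5.029 × 1000 = 5029 L/s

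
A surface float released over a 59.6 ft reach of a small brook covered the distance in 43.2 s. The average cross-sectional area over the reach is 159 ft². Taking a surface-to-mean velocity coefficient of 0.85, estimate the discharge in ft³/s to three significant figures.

v_surface = L / t̄ = 59.6 / 43.2 = 1.380 ft/s
v_mean = 0.85 × 1.380 = 1.173 ft/s
Q = A × v_mean = 159 × 1.173 = 186.5 ft³/s

186 ft³/s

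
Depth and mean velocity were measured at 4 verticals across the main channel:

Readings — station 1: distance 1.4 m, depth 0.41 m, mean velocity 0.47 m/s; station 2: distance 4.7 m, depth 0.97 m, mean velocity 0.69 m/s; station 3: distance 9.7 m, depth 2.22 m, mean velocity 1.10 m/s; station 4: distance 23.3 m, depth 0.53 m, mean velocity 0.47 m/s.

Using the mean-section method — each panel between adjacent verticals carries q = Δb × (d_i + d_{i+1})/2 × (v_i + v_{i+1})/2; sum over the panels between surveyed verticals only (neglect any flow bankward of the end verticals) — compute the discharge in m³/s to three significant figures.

Panel 1-2: Δb = 3.3 m, d̄ = (0.41+0.97)/2 = 0.69, v̄ = (0.47+0.69)/2 = 0.58 → q = 3.3×0.69×0.58 = 1.321 m³/s
Panel 2-3: Δb = 5 m, d̄ = (0.97+2.22)/2 = 1.595, v̄ = (0.69+1.10)/2 = 0.895 → q = 5×1.595×0.895 = 7.138 m³/s
Panel 3-4: Δb = 13.6 m, d̄ = (2.22+0.53)/2 = 1.375, v̄ = (1.10+0.47)/2 = 0.785 → q = 13.6×1.375×0.785 = 14.68 m³/s
Q = Σ q = 23.14 m³/s

23.1 m³/s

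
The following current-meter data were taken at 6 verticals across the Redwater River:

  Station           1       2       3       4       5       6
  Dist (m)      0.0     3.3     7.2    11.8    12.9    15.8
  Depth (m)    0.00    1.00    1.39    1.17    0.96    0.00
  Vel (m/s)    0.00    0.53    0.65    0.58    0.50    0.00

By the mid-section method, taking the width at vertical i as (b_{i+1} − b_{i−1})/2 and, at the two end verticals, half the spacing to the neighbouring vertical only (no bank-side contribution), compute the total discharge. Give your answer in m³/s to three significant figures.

w_2 = (7.2 − 0.0)/2 = 3.6 m; q_2 = 0.53 × 1.00 × 3.6 = 1.908 m³/s
w_3 = (11.8 − 3.3)/2 = 4.25 m; q_3 = 0.65 × 1.39 × 4.25 = 3.840 m³/s
w_4 = (12.9 − 7.2)/2 = 2.85 m; q_4 = 0.58 × 1.17 × 2.85 = 1.934 m³/s
w_5 = (15.8 − 11.8)/2 = 2 m; q_5 = 0.50 × 0.96 × 2 = 0.9600 m³/s
Stations 1, 6 contribute zero (depth or velocity is 0).
Q = Σ qᵢ = 8.642 m³/s

8.64 m³/s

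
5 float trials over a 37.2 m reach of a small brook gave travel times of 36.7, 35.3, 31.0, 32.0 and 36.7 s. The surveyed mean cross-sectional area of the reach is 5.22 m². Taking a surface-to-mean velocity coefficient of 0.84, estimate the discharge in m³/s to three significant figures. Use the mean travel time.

t̄ = (36.7 + 35.3 + 31.0 + 32.0 + 36.7) / 5 = 34.34 s
v_surface = L / t̄ = 37.2 / 34.34 = 1.083 m/s
v_mean = 0.84 × 1.083 = 0.9100 m/s
Q = A × v_mean = 5.22 × 0.9100 = 4.750 m³/s

4.75 m³/s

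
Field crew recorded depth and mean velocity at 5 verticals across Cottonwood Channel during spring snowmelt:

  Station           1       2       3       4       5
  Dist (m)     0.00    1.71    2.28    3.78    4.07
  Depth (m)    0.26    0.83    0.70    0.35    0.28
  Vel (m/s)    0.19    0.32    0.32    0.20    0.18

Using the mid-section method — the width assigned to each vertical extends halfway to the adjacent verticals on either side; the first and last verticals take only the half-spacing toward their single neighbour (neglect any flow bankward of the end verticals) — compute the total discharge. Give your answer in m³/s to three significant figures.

w_1 = (1.71 − 0.00)/2 = 0.855 m; q_1 = 0.19 × 0.26 × 0.855 = 0.04224 m³/s
w_2 = (2.28 − 0.00)/2 = 1.14 m; q_2 = 0.32 × 0.83 × 1.14 = 0.3028 m³/s
w_3 = (3.78 − 1.71)/2 = 1.035 m; q_3 = 0.32 × 0.70 × 1.035 = 0.2318 m³/s
w_4 = (4.07 − 2.28)/2 = 0.895 m; q_4 = 0.20 × 0.35 × 0.895 = 0.06265 m³/s
w_5 = (4.07 − 3.78)/2 = 0.145 m; q_5 = 0.18 × 0.28 × 0.145 = 0.007308 m³/s
Q = Σ qᵢ = 0.6468 m³/s

0.647 m³/s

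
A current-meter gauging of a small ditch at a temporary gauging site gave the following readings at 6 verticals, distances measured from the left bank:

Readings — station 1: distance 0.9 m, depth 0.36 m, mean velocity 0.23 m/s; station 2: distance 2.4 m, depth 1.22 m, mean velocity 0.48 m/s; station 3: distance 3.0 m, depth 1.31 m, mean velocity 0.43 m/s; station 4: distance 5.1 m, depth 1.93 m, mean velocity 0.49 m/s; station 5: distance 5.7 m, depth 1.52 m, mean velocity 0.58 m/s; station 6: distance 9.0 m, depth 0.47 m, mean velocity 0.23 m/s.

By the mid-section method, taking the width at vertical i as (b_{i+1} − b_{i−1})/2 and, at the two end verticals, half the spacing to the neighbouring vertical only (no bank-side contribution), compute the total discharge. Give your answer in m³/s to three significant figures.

4.61 m³/s

w_1 = (2.4 − 0.9)/2 = 0.75 m; q_1 = 0.23 × 0.36 × 0.75 = 0.06210 m³/s
w_2 = (3.0 − 0.9)/2 = 1.05 m; q_2 = 0.48 × 1.22 × 1.05 = 0.6149 m³/s
w_3 = (5.1 − 2.4)/2 = 1.35 m; q_3 = 0.43 × 1.31 × 1.35 = 0.7605 m³/s
w_4 = (5.7 − 3.0)/2 = 1.35 m; q_4 = 0.49 × 1.93 × 1.35 = 1.277 m³/s
w_5 = (9.0 − 5.1)/2 = 1.95 m; q_5 = 0.58 × 1.52 × 1.95 = 1.719 m³/s
w_6 = (9.0 − 5.7)/2 = 1.65 m; q_6 = 0.23 × 0.47 × 1.65 = 0.1784 m³/s
Q = Σ qᵢ = 4.612 m³/s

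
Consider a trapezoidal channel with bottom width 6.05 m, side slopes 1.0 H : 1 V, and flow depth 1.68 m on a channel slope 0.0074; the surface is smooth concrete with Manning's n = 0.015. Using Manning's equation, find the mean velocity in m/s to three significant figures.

6.48 m/s

A = (b + z·y)·y = (6.05 + 1.0×1.68)×1.68 = 12.99 m²
P = b + 2y√(1+z²) = 6.05 + 2×1.68×√(1+1.0²) = 10.80 m
R = A/P = 12.99/10.80 = 1.202 m
Q = (1/n)·A·R^(2/3)·S^(1/2) = (1/0.015) × 12.99 × 1.202^(2/3) × 0.0074^(1/2) = 84.21 m³/s
V = Q/A = 84.21/12.99 = 6.484 m/s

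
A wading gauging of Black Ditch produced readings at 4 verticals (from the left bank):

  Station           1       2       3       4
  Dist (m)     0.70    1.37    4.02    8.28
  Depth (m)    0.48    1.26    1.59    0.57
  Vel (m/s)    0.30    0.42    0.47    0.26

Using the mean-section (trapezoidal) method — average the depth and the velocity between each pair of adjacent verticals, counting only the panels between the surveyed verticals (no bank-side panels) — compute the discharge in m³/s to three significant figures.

Panel 1-2: Δb = 0.67 m, d̄ = (0.48+1.26)/2 = 0.87, v̄ = (0.30+0.42)/2 = 0.36 → q = 0.67×0.87×0.36 = 0.2098 m³/s
Panel 2-3: Δb = 2.65 m, d̄ = (1.26+1.59)/2 = 1.425, v̄ = (0.42+0.47)/2 = 0.445 → q = 2.65×1.425×0.445 = 1.680 m³/s
Panel 3-4: Δb = 4.26 m, d̄ = (1.59+0.57)/2 = 1.08, v̄ = (0.47+0.26)/2 = 0.365 → q = 4.26×1.08×0.365 = 1.679 m³/s
Q = Σ q = 3.570 m³/s

3.57 m³/s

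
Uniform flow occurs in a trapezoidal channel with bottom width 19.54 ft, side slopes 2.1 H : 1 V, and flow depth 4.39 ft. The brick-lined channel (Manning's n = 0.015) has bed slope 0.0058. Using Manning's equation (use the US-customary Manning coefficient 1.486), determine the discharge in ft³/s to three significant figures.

2050 ft³/s

A = (b + z·y)·y = (19.54 + 2.1×4.39)×4.39 = 126.3 ft²
P = b + 2y√(1+z²) = 19.54 + 2×4.39×√(1+2.1²) = 39.96 ft
R = A/P = 126.3/39.96 = 3.159 ft
Q = (1.486/n)·A·R^(2/3)·S^(1/2) = (1.486/0.015) × 126.3 × 3.159^(2/3) × 0.0058^(1/2) = 2051 ft³/s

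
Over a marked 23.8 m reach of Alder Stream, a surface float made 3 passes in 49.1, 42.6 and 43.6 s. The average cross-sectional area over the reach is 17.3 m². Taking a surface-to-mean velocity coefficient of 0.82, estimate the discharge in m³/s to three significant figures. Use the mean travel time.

7.49 m³/s

t̄ = (49.1 + 42.6 + 43.6) / 3 = 45.1 s
v_surface = L / t̄ = 23.8 / 45.1 = 0.5277 m/s
v_mean = 0.82 × 0.5277 = 0.4327 m/s
Q = A × v_mean = 17.3 × 0.4327 = 7.486 m³/s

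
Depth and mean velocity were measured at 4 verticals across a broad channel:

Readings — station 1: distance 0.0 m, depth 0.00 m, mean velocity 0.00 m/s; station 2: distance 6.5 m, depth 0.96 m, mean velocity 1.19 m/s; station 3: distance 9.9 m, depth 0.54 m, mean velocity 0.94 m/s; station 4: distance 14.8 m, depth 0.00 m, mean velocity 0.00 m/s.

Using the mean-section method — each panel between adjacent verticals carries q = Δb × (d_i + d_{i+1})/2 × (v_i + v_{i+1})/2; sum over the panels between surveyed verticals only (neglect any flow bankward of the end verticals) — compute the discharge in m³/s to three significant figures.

Panel 1-2: Δb = 6.5 m, d̄ = (0.00+0.96)/2 = 0.48, v̄ = (0.00+1.19)/2 = 0.595 → q = 6.5×0.48×0.595 = 1.856 m³/s
Panel 2-3: Δb = 3.4 m, d̄ = (0.96+0.54)/2 = 0.75, v̄ = (1.19+0.94)/2 = 1.065 → q = 3.4×0.75×1.065 = 2.716 m³/s
Panel 3-4: Δb = 4.9 m, d̄ = (0.54+0.00)/2 = 0.27, v̄ = (0.94+0.00)/2 = 0.47 → q = 4.9×0.27×0.47 = 0.6218 m³/s
Q = Σ q = 5.194 m³/s

5.19 m³/s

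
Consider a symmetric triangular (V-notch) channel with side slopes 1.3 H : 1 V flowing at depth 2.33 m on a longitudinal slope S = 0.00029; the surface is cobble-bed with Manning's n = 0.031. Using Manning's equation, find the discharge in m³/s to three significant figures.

3.68 m³/s

A = z·y² = 1.3×2.33² = 7.058 m²
P = 2y√(1+z²) = 2×2.33×√(1+1.3²) = 7.643 m
R = A/P = 7.058/7.643 = 0.9234 m
Q = (1/n)·A·R^(2/3)·S^(1/2) = (1/0.031) × 7.058 × 0.9234^(2/3) × 0.00029^(1/2) = 3.676 m³/s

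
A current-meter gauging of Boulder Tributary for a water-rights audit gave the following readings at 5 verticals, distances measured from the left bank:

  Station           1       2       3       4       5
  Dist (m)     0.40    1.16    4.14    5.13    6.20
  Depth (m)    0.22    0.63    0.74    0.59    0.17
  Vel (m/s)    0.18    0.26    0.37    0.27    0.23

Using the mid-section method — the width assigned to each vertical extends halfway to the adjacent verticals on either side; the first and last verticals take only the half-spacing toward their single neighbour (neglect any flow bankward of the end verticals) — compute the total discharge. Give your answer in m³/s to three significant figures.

1.05 m³/s

w_1 = (1.16 − 0.40)/2 = 0.38 m; q_1 = 0.18 × 0.22 × 0.38 = 0.01505 m³/s
w_2 = (4.14 − 0.40)/2 = 1.87 m; q_2 = 0.26 × 0.63 × 1.87 = 0.3063 m³/s
w_3 = (5.13 − 1.16)/2 = 1.985 m; q_3 = 0.37 × 0.74 × 1.985 = 0.5435 m³/s
w_4 = (6.20 − 4.14)/2 = 1.03 m; q_4 = 0.27 × 0.59 × 1.03 = 0.1641 m³/s
w_5 = (6.20 − 5.13)/2 = 0.535 m; q_5 = 0.23 × 0.17 × 0.535 = 0.02092 m³/s
Q = Σ qᵢ = 1.050 m³/s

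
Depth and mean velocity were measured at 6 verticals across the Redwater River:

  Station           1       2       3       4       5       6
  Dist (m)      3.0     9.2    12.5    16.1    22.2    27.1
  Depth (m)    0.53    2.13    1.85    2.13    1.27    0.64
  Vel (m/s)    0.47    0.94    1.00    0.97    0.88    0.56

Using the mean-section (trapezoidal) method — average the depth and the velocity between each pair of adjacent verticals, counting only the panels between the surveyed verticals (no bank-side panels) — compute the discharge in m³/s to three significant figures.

Panel 1-2: Δb = 6.2 m, d̄ = (0.53+2.13)/2 = 1.33, v̄ = (0.47+0.94)/2 = 0.705 → q = 6.2×1.33×0.705 = 5.813 m³/s
Panel 2-3: Δb = 3.3 m, d̄ = (2.13+1.85)/2 = 1.99, v̄ = (0.94+1.00)/2 = 0.97 → q = 3.3×1.99×0.97 = 6.370 m³/s
Panel 3-4: Δb = 3.6 m, d̄ = (1.85+2.13)/2 = 1.99, v̄ = (1.00+0.97)/2 = 0.985 → q = 3.6×1.99×0.985 = 7.057 m³/s
Panel 4-5: Δb = 6.1 m, d̄ = (2.13+1.27)/2 = 1.7, v̄ = (0.97+0.88)/2 = 0.925 → q = 6.1×1.7×0.925 = 9.592 m³/s
Panel 5-6: Δb = 4.9 m, d̄ = (1.27+0.64)/2 = 0.955, v̄ = (0.88+0.56)/2 = 0.72 → q = 4.9×0.955×0.72 = 3.369 m³/s
Q = Σ q = 32.20 m³/s

32.2 m³/s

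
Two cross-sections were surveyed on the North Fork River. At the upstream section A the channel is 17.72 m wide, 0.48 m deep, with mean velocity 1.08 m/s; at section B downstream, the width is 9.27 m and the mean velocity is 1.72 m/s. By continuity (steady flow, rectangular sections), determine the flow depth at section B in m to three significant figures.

Q = A₁V₁ = (17.72×0.48) × 1.08 = 9.186 m³/s
d₂ = Q/(b₂ V₂) = 9.186/(9.27×1.72) = 0.5761 m

0.576 m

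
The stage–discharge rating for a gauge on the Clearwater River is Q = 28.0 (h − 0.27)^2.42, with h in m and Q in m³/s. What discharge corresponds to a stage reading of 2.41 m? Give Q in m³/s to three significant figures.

177 m³/s

Q = 28.0 × (2.41 − 0.27)^2.42 = 28.0 × 2.14^2.42 = 176.5 m³/s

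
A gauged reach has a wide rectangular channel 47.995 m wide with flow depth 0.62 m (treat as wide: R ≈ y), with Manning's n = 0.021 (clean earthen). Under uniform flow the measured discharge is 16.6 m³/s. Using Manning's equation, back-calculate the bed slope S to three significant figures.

A = b·y = 47.995 × 0.62 = 29.76 m²
Wide channel: R ≈ y = 0.62 m
S = (Q·n / (1·A·R^(2/3)))² = (16.6×0.021 / (1×29.76×0.7271))² = 0.0002596

0.000260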